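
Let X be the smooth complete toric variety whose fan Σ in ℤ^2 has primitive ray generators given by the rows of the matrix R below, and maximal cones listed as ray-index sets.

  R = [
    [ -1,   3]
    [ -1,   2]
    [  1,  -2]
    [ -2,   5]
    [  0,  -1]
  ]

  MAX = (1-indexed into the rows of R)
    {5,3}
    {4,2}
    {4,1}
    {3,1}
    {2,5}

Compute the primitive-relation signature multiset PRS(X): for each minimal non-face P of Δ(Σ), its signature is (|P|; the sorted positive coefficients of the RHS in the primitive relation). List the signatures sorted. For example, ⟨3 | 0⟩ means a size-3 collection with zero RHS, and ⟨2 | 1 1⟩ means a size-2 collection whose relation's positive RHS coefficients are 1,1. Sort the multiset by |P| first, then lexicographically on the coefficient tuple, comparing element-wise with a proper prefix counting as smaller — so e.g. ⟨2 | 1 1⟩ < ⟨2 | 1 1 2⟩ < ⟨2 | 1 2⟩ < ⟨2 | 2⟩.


5 collections generate NE(X_Σ); each relation:

  • {2,3}:  v_{2} + v_{3} = 0 — sig = ⟨2 | 0⟩
  • {1,2}:  v_{1} + v_{2} = v_{4} — sig = ⟨2 | 1⟩
  • {1,5}:  v_{1} + v_{5} = v_{2} — sig = ⟨2 | 1⟩
  • {3,4}:  v_{3} + v_{4} = v_{1} — sig = ⟨2 | 1⟩
  • {4,5}:  v_{4} + v_{5} = 2·v_{2} — sig = ⟨2 | 2⟩

Hence PRS(X_Σ) =
[⟨2 | 0⟩, ⟨2 | 1⟩, ⟨2 | 1⟩, ⟨2 | 1⟩, ⟨2 | 2⟩]


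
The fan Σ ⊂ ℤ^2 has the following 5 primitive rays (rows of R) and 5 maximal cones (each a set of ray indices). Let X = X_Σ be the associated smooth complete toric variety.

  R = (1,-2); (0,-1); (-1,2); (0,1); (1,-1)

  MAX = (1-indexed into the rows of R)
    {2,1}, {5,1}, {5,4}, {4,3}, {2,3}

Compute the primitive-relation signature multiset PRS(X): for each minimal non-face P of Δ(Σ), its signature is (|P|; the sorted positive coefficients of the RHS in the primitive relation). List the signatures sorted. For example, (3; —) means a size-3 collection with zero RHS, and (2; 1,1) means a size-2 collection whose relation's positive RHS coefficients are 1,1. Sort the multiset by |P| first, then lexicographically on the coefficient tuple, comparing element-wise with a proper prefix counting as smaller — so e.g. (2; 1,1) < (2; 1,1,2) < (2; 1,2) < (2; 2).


|primitive collections| = 5. Relations:

  • {1,3}:  v_{1} + v_{3} = 0 ; sig = (2; —)
  • {2,4}:  v_{2} + v_{4} = 0 ; sig = (2; —)
  • {1,4}:  v_{1} + v_{4} = v_{5} ; sig = (2; 1)
  • {2,5}:  v_{2} + v_{5} = v_{1} ; sig = (2; 1)
  • {3,5}:  v_{3} + v_{5} = v_{4} ; sig = (2; 1)

Signatures (|P|; sorted positive RHS coefficients), sorted:
    (2; —)
    (2; —)
    (2; 1)
    (2; 1)
    (2; 1)


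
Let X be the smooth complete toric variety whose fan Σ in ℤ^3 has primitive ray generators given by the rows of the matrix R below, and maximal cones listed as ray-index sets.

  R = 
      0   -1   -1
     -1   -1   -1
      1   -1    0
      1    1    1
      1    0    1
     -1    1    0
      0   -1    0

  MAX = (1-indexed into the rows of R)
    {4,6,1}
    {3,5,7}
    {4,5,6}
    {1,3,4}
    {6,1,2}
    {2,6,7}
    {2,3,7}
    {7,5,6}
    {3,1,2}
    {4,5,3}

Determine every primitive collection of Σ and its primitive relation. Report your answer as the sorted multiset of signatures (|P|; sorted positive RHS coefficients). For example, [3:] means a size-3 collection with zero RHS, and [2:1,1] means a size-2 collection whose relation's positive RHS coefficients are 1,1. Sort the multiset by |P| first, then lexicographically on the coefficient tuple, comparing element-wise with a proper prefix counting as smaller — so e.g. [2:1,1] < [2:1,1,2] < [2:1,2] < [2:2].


Σ has 6 primitive collections:

  P = {2,4}:  v_{2} + v_{4} = 0  →  sig = [2:]
  P = {3,6}:  v_{3} + v_{6} = 0  →  sig = [2:]
  P = {1,5}:  v_{1} + v_{5} = v_{3}  →  sig = [2:1]
  P = {2,5}:  v_{2} + v_{5} = v_{7}  →  sig = [2:1]
  P = {4,7}:  v_{4} + v_{7} = v_{5}  →  sig = [2:1]
  P = {1,7}:  v_{1} + v_{7} = v_{2} + v_{3}  →  sig = [2:1,1]

Hence PRS(X_Σ) =
    |P|=2: 6 collections, coeffs (), (), (1), (1), (1), (1,1)


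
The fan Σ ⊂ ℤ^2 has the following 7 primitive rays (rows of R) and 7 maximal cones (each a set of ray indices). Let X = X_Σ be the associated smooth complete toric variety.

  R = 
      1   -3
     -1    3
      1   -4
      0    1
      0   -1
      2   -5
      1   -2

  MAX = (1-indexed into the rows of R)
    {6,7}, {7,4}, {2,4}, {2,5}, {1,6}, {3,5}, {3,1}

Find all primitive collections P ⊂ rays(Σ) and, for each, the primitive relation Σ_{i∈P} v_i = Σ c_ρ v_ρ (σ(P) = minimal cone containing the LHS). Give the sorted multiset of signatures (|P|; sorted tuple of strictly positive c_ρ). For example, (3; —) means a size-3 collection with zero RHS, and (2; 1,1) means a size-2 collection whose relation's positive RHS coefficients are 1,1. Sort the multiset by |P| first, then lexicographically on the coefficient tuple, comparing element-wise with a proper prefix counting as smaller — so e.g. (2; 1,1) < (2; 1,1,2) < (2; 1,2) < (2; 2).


The 14 primitive collections of Σ (r=7, n=2):

  • {1,2}:  v_{1} + v_{2} = 0  ⟹  sig = (2; —)
  • {4,5}:  v_{4} + v_{5} = 0  ⟹  sig = (2; —)
  • {1,4}:  v_{1} + v_{4} = v_{7}  ⟹  sig = (2; 1)
  • {1,5}:  v_{1} + v_{5} = v_{3}  ⟹  sig = (2; 1)
  • {1,7}:  v_{1} + v_{7} = v_{6}  ⟹  sig = (2; 1)
  • {2,3}:  v_{2} + v_{3} = v_{5}  ⟹  sig = (2; 1)
  • {2,6}:  v_{2} + v_{6} = v_{7}  ⟹  sig = (2; 1)
  • {2,7}:  v_{2} + v_{7} = v_{4}  ⟹  sig = (2; 1)
  • {3,4}:  v_{3} + v_{4} = v_{1}  ⟹  sig = (2; 1)
  • {5,7}:  v_{5} + v_{7} = v_{1}  ⟹  sig = (2; 1)
  • {3,7}:  v_{3} + v_{7} = 2·v_{1}  ⟹  sig = (2; 2)
  • {4,6}:  v_{4} + v_{6} = 2·v_{7}  ⟹  sig = (2; 2)
  • {5,6}:  v_{5} + v_{6} = 2·v_{1}  ⟹  sig = (2; 2)
  • {3,6}:  v_{3} + v_{6} = 3·v_{1}  ⟹  sig = (2; 3)

Sorted signature multiset PRS(X):
{ (2; —) ×2,  (2; 1) ×8,  (2; 2) ×3,  (2; 3) }


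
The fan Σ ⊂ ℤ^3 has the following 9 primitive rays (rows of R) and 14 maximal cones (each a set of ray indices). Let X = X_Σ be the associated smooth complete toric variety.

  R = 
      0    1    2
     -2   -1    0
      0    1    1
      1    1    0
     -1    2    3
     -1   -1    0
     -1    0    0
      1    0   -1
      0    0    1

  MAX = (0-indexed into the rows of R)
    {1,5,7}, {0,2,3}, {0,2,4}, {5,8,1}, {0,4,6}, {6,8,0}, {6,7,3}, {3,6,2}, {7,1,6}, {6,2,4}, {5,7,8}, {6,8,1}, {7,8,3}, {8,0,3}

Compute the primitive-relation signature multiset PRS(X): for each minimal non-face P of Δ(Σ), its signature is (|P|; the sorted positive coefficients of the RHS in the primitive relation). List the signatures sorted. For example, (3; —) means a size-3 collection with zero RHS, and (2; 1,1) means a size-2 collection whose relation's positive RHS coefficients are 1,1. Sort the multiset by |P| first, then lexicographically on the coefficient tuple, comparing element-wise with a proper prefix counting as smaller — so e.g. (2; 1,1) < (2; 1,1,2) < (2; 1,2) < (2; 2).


20 collections generate NE(X_Σ); each relation:

  • {3,5}:  v_{3} + v_{5} = 0  so sig = (2; —)
  • {1,3}:  v_{1} + v_{3} = v_{6}  so sig = (2; 1)
  • {2,7}:  v_{2} + v_{7} = v_{3}  so sig = (2; 1)
  • {2,8}:  v_{2} + v_{8} = v_{0}  so sig = (2; 1)
  • {5,6}:  v_{5} + v_{6} = v_{1}  so sig = (2; 1)
  • {0,7}:  v_{0} + v_{7} = v_{3} + v_{8}  so sig = (2; 1,1)
  • {2,5}:  v_{2} + v_{5} = v_{6} + v_{8}  so sig = (2; 1,1)
  • {4,5}:  v_{4} + v_{5} = v_{0} + 2·v_{6} + v_{8}  so sig = (2; 1,1,2)
  • {1,4}:  v_{1} + v_{4} = v_{0} + 3·v_{6} + v_{8}  so sig = (2; 1,1,3)
  • {0,5}:  v_{0} + v_{5} = v_{6} + 2·v_{8}  so sig = (2; 1,2)
  • {1,2}:  v_{1} + v_{2} = 2·v_{6} + v_{8}  so sig = (2; 1,2)
  • {4,8}:  v_{4} + v_{8} = 2·v_{0} + v_{6}  so sig = (2; 1,2)
  • {4,7}:  v_{4} + v_{7} = 2·v_{2}  so sig = (2; 2)
  • {0,1}:  v_{0} + v_{1} = 2·v_{6} + 2·v_{8}  so sig = (2; 2,2)
  • {3,4}:  v_{3} + v_{4} = 3·v_{2}  so sig = (2; 3)
  • {6,7,8}:  v_{6} + v_{7} + v_{8} = 0  so sig = (3; —)
  • {0,2,6}:  v_{0} + v_{2} + v_{6} = v_{4}  so sig = (3; 1)
  • {1,7,8}:  v_{1} + v_{7} + v_{8} = v_{5}  so sig = (3; 1)
  • {3,6,8}:  v_{3} + v_{6} + v_{8} = v_{2}  so sig = (3; 1)
  • {0,3,6}:  v_{0} + v_{3} + v_{6} = 2·v_{2}  so sig = (3; 2)

Hence PRS(X_Σ) =
    (2; —)
    (2; 1)
    (2; 1)
    (2; 1)
    (2; 1)
    (2; 1,1)
    (2; 1,1)
    (2; 1,1,2)
    (2; 1,1,3)
    (2; 1,2)
    (2; 1,2)
    (2; 1,2)
    (2; 2)
    (2; 2,2)
    (2; 3)
    (3; —)
    (3; 1)
    (3; 1)
    (3; 1)
    (3; 2)


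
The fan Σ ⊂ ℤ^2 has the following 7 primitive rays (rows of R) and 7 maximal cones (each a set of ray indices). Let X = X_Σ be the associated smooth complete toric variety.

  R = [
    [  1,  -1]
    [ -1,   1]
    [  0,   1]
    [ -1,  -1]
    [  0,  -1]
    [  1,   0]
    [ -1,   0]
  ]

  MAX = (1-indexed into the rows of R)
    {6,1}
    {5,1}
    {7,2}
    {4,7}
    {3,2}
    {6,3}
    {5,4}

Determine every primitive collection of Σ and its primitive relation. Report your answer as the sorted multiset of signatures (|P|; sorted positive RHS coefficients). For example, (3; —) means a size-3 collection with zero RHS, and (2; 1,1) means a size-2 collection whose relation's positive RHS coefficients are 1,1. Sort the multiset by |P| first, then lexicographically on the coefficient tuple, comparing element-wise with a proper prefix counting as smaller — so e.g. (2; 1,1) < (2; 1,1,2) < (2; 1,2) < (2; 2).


The 14 primitive collections of Σ (r=7, n=2):

  • {1,2}:  v_{1} + v_{2} = 0  ⟹  sig = (2; —)
  • {3,5}:  v_{3} + v_{5} = 0  ⟹  sig = (2; —)
  • {6,7}:  v_{6} + v_{7} = 0  ⟹  sig = (2; —)
  • {1,3}:  v_{1} + v_{3} = v_{6}  ⟹  sig = (2; 1)
  • {1,7}:  v_{1} + v_{7} = v_{5}  ⟹  sig = (2; 1)
  • {2,5}:  v_{2} + v_{5} = v_{7}  ⟹  sig = (2; 1)
  • {2,6}:  v_{2} + v_{6} = v_{3}  ⟹  sig = (2; 1)
  • {3,4}:  v_{3} + v_{4} = v_{7}  ⟹  sig = (2; 1)
  • {3,7}:  v_{3} + v_{7} = v_{2}  ⟹  sig = (2; 1)
  • {4,6}:  v_{4} + v_{6} = v_{5}  ⟹  sig = (2; 1)
  • {5,6}:  v_{5} + v_{6} = v_{1}  ⟹  sig = (2; 1)
  • {5,7}:  v_{5} + v_{7} = v_{4}  ⟹  sig = (2; 1)
  • {1,4}:  v_{1} + v_{4} = 2·v_{5}  ⟹  sig = (2; 2)
  • {2,4}:  v_{2} + v_{4} = 2·v_{7}  ⟹  sig = (2; 2)

Signatures (|P|; sorted positive RHS coefficients), sorted:
    (2; —)
    (2; —)
    (2; —)
    (2; 1)
    (2; 1)
    (2; 1)
    (2; 1)
    (2; 1)
    (2; 1)
    (2; 1)
    (2; 1)
    (2; 1)
    (2; 2)
    (2; 2)


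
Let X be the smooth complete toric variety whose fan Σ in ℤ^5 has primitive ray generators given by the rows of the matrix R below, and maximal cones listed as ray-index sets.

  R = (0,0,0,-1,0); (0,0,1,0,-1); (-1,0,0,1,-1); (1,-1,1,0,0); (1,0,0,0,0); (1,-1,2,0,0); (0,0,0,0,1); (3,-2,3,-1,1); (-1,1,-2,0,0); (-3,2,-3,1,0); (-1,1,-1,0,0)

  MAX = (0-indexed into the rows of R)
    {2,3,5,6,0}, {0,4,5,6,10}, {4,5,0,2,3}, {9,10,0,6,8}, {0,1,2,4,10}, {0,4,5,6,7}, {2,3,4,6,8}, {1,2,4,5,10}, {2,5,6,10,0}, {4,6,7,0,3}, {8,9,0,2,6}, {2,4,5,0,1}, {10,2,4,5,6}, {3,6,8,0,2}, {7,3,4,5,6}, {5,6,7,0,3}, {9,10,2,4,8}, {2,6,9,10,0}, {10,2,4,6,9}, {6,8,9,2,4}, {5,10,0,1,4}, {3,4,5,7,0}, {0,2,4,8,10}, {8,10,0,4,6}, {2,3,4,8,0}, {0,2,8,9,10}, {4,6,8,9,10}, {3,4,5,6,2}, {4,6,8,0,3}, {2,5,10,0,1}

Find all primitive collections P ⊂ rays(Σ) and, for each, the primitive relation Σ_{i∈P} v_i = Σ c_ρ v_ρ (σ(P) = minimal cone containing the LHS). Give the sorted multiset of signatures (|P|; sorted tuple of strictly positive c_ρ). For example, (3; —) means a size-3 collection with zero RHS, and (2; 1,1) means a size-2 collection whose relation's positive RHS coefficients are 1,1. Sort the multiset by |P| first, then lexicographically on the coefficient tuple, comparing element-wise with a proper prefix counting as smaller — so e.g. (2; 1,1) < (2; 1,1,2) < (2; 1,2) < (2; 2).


Primitive collections (18):

  P = {3,10}:  v_{3} + v_{10} = 0  so sig = (2; —)
  P = {5,8}:  v_{5} + v_{8} = 0  so sig = (2; —)
  P = {7,9}:  v_{7} + v_{9} = v_{6}  so sig = (2; 1)
  P = {1,6}:  v_{1} + v_{6} = v_{5} + v_{10}  so sig = (2; 1,1)
  P = {2,7}:  v_{2} + v_{7} = v_{3} + v_{5}  so sig = (2; 1,1)
  P = {3,9}:  v_{3} + v_{9} = v_{2} + v_{6} + v_{8}  so sig = (2; 1,1,1)
  P = {5,9}:  v_{5} + v_{9} = v_{2} + v_{6} + v_{10}  so sig = (2; 1,1,1)
  P = {1,3}:  v_{1} + v_{3} = v_{0} + v_{2} + v_{4} + v_{5}  so sig = (2; 1,1,1,1)
  P = {1,8}:  v_{1} + v_{8} = v_{0} + v_{2} + v_{4} + v_{10}  so sig = (2; 1,1,1,1)
  P = {7,8}:  v_{7} + v_{8} = v_{0} + v_{3} + v_{4} + v_{6}  so sig = (2; 1,1,1,1)
  P = {7,10}:  v_{7} + v_{10} = v_{0} + v_{4} + v_{5} + v_{6}  so sig = (2; 1,1,1,1)
  P = {1,7}:  v_{1} + v_{7} = v_{0} + v_{4} + 2·v_{5}  so sig = (2; 1,1,2)
  P = {1,9}:  v_{1} + v_{9} = v_{2} + 2·v_{10}  so sig = (2; 1,2)
  P = {0,4,9}:  v_{0} + v_{4} + v_{9} = v_{8} + v_{10}  so sig = (3; 1,1)
  P = {0,2,4,6}:  v_{0} + v_{2} + v_{4} + v_{6} = 0  so sig = (4; —)
  P = {2,6,8,10}:  v_{2} + v_{6} + v_{8} + v_{10} = v_{9}  so sig = (4; 1)
  P = {0,2,4,5,10}:  v_{0} + v_{2} + v_{4} + v_{5} + v_{10} = v_{1}  so sig = (5; 1)
  P = {0,3,4,5,6}:  v_{0} + v_{3} + v_{4} + v_{5} + v_{6} = v_{7}  so sig = (5; 1)

Hence PRS(X_Σ) =
{ (2; —) ×2,  (2; 1),  (2; 1,1) ×2,  (2; 1,1,1) ×2,  (2; 1,1,1,1) ×4,  (2; 1,1,2),  (2; 1,2),  (3; 1,1),  (4; —),  (4; 1),  (5; 1) ×2 }


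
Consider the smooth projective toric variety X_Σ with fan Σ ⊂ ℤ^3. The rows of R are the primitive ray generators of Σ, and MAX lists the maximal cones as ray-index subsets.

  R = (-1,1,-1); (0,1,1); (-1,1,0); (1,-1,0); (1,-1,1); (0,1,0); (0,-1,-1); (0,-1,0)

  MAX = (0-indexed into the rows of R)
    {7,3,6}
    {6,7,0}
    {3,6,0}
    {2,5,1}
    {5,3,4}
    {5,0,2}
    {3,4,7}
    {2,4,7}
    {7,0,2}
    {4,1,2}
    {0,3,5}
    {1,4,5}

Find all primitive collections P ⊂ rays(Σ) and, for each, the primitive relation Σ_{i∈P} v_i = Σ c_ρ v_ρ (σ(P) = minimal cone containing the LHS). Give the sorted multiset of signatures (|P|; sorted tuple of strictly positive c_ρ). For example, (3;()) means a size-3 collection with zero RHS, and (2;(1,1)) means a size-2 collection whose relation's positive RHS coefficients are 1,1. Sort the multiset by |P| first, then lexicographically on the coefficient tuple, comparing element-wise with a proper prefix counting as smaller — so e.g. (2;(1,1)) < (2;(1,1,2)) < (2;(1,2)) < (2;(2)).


12 collections generate NE(X_Σ); each relation:

  {0,4}:  v_{0} + v_{4} = 0  ⟹  sig = (2;())
  {1,6}:  v_{1} + v_{6} = 0  ⟹  sig = (2;())
  {2,3}:  v_{2} + v_{3} = 0  ⟹  sig = (2;())
  {5,7}:  v_{5} + v_{7} = 0  ⟹  sig = (2;())
  {0,1}:  v_{0} + v_{1} = v_{2} + v_{5}  ⟹  sig = (2;(1,1))
  {1,3}:  v_{1} + v_{3} = v_{4} + v_{5}  ⟹  sig = (2;(1,1))
  {1,7}:  v_{1} + v_{7} = v_{2} + v_{4}  ⟹  sig = (2;(1,1))
  {2,6}:  v_{2} + v_{6} = v_{0} + v_{7}  ⟹  sig = (2;(1,1))
  {4,6}:  v_{4} + v_{6} = v_{3} + v_{7}  ⟹  sig = (2;(1,1))
  {5,6}:  v_{5} + v_{6} = v_{0} + v_{3}  ⟹  sig = (2;(1,1))
  {0,3,7}:  v_{0} + v_{3} + v_{7} = v_{6}  ⟹  sig = (3;(1))
  {2,4,5}:  v_{2} + v_{4} + v_{5} = v_{1}  ⟹  sig = (3;(1))

Signatures (|P|; sorted positive RHS coefficients), sorted:
[(2;()), (2;()), (2;()), (2;()), (2;(1,1)), (2;(1,1)), (2;(1,1)), (2;(1,1)), (2;(1,1)), (2;(1,1)), (3;(1)), (3;(1))]


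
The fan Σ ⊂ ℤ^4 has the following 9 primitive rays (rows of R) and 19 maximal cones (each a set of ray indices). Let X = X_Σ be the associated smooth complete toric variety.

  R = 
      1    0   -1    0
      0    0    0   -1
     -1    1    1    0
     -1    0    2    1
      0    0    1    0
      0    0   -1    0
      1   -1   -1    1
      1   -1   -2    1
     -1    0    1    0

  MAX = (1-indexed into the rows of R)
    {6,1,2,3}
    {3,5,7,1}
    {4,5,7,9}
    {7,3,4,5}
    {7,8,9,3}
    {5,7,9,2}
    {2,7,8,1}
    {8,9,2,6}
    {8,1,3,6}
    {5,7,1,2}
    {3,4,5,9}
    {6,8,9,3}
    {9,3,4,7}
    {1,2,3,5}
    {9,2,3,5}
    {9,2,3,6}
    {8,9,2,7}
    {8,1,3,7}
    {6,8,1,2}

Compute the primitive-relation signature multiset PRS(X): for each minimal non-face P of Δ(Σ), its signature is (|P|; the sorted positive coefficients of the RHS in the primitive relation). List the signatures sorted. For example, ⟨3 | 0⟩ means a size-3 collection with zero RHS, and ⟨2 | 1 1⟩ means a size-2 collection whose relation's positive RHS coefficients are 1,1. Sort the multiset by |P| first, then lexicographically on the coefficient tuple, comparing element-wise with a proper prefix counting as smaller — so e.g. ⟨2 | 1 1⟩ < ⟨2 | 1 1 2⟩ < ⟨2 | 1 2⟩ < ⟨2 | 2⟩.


Σ has 11 primitive collections:

  P = {1,9}:  v_{1} + v_{9} = 0  ⇒ sig = ⟨2 | 0⟩
  P = {5,6}:  v_{5} + v_{6} = 0  ⇒ sig = ⟨2 | 0⟩
  P = {5,8}:  v_{5} + v_{8} = v_{7}  ⇒ sig = ⟨2 | 1⟩
  P = {6,7}:  v_{6} + v_{7} = v_{8}  ⇒ sig = ⟨2 | 1⟩
  P = {2,4}:  v_{2} + v_{4} = v_{5} + v_{9}  ⇒ sig = ⟨2 | 1 1⟩
  P = {1,4}:  v_{1} + v_{4} = v_{3} + v_{5} + v_{7}  ⇒ sig = ⟨2 | 1 1 1⟩
  P = {4,6}:  v_{4} + v_{6} = v_{3} + v_{7} + v_{9}  ⇒ sig = ⟨2 | 1 1 1⟩
  P = {4,8}:  v_{4} + v_{8} = v_{3} + 2·v_{7} + v_{9}  ⇒ sig = ⟨2 | 1 1 2⟩
  P = {2,3,7}:  v_{2} + v_{3} + v_{7} = 0  ⇒ sig = ⟨3 | 0⟩
  P = {2,3,8}:  v_{2} + v_{3} + v_{8} = v_{6}  ⇒ sig = ⟨3 | 1⟩
  P = {3,5,7,9}:  v_{3} + v_{5} + v_{7} + v_{9} = v_{4}  ⇒ sig = ⟨4 | 1⟩

Hence PRS(X_Σ) =
[⟨2 | 0⟩, ⟨2 | 0⟩, ⟨2 | 1⟩, ⟨2 | 1⟩, ⟨2 | 1 1⟩, ⟨2 | 1 1 1⟩, ⟨2 | 1 1 1⟩, ⟨2 | 1 1 2⟩, ⟨3 | 0⟩, ⟨3 | 1⟩, ⟨4 | 1⟩]


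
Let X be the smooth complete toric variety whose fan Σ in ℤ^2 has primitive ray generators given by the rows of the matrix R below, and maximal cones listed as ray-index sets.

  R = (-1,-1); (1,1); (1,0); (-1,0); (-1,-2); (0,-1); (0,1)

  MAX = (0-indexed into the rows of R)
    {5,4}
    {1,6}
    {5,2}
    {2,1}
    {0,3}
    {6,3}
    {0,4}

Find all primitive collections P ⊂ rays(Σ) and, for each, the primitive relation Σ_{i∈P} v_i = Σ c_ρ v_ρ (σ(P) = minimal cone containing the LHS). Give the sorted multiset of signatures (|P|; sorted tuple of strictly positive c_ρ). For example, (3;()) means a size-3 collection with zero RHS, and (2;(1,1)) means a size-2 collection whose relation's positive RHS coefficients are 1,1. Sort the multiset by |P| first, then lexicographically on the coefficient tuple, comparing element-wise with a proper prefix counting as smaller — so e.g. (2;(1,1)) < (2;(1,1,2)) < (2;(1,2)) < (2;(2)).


Δ(Σ) — 7 vertices, 14 min non-faces:

  {0,1}:  v_{0} + v_{1} = 0 ; sig = (2;())
  {2,3}:  v_{2} + v_{3} = 0 ; sig = (2;())
  {5,6}:  v_{5} + v_{6} = 0 ; sig = (2;())
  {0,2}:  v_{0} + v_{2} = v_{5} ; sig = (2;(1))
  {0,5}:  v_{0} + v_{5} = v_{4} ; sig = (2;(1))
  {0,6}:  v_{0} + v_{6} = v_{3} ; sig = (2;(1))
  {1,3}:  v_{1} + v_{3} = v_{6} ; sig = (2;(1))
  {1,4}:  v_{1} + v_{4} = v_{5} ; sig = (2;(1))
  {1,5}:  v_{1} + v_{5} = v_{2} ; sig = (2;(1))
  {2,6}:  v_{2} + v_{6} = v_{1} ; sig = (2;(1))
  {3,5}:  v_{3} + v_{5} = v_{0} ; sig = (2;(1))
  {4,6}:  v_{4} + v_{6} = v_{0} ; sig = (2;(1))
  {2,4}:  v_{2} + v_{4} = 2·v_{5} ; sig = (2;(2))
  {3,4}:  v_{3} + v_{4} = 2·v_{0} ; sig = (2;(2))

Signatures (|P|; sorted positive RHS coefficients), sorted:
    |P|=2: 14 collections, coeffs (), (), (), (1), (1), (1), (1), (1), (1), (1), (1), (1), (2), (2)


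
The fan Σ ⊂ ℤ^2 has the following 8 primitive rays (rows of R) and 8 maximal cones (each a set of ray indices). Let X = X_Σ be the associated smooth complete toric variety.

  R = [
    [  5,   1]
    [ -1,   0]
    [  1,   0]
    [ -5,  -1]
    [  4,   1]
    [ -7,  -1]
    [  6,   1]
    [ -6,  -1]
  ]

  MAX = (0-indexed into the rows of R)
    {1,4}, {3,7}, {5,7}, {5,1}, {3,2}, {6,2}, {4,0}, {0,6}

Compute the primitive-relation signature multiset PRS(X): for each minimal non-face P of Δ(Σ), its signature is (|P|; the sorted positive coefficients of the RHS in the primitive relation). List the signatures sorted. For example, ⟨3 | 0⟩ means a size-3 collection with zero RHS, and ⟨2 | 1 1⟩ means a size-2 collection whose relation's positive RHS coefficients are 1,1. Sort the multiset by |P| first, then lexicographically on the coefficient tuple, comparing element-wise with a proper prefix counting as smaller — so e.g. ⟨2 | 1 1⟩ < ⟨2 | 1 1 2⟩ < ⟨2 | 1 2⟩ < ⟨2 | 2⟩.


Σ has 20 primitive collections:

  P={0,3}:  v_{0} + v_{3} = 0  so sig = ⟨2 | 0⟩
  P={1,2}:  v_{1} + v_{2} = 0  so sig = ⟨2 | 0⟩
  P={6,7}:  v_{6} + v_{7} = 0  so sig = ⟨2 | 0⟩
  P={0,1}:  v_{0} + v_{1} = v_{4}  so sig = ⟨2 | 1⟩
  P={0,2}:  v_{0} + v_{2} = v_{6}  so sig = ⟨2 | 1⟩
  P={0,7}:  v_{0} + v_{7} = v_{1}  so sig = ⟨2 | 1⟩
  P={1,3}:  v_{1} + v_{3} = v_{7}  so sig = ⟨2 | 1⟩
  P={1,6}:  v_{1} + v_{6} = v_{0}  so sig = ⟨2 | 1⟩
  P={1,7}:  v_{1} + v_{7} = v_{5}  so sig = ⟨2 | 1⟩
  P={2,4}:  v_{2} + v_{4} = v_{0}  so sig = ⟨2 | 1⟩
  P={2,5}:  v_{2} + v_{5} = v_{7}  so sig = ⟨2 | 1⟩
  P={2,7}:  v_{2} + v_{7} = v_{3}  so sig = ⟨2 | 1⟩
  P={3,4}:  v_{3} + v_{4} = v_{1}  so sig = ⟨2 | 1⟩
  P={3,6}:  v_{3} + v_{6} = v_{2}  so sig = ⟨2 | 1⟩
  P={5,6}:  v_{5} + v_{6} = v_{1}  so sig = ⟨2 | 1⟩
  P={0,5}:  v_{0} + v_{5} = 2·v_{1}  so sig = ⟨2 | 2⟩
  P={3,5}:  v_{3} + v_{5} = 2·v_{7}  so sig = ⟨2 | 2⟩
  P={4,6}:  v_{4} + v_{6} = 2·v_{0}  so sig = ⟨2 | 2⟩
  P={4,7}:  v_{4} + v_{7} = 2·v_{1}  so sig = ⟨2 | 2⟩
  P={4,5}:  v_{4} + v_{5} = 3·v_{1}  so sig = ⟨2 | 3⟩

so the primitive-relation signature multiset is
{ ⟨2 | 0⟩ ×3,  ⟨2 | 1⟩ ×12,  ⟨2 | 2⟩ ×4,  ⟨2 | 3⟩ }


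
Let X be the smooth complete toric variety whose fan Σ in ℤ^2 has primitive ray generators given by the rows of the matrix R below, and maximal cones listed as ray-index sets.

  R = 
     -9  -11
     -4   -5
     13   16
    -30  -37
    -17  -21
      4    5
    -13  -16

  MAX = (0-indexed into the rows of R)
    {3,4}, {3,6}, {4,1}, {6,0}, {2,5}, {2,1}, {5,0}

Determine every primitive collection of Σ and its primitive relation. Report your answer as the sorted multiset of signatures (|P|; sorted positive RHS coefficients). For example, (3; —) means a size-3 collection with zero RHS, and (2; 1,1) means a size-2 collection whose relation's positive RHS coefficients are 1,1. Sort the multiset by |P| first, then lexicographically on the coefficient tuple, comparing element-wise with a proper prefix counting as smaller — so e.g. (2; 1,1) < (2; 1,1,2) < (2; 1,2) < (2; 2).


Minimal non-faces — 14 found among 7 rays, 7 max cones:

  P={1,5}:  v_{1} + v_{5} = 0 — sig = (2; —)
  P={2,6}:  v_{2} + v_{6} = 0 — sig = (2; —)
  P={0,1}:  v_{0} + v_{1} = v_{6} — sig = (2; 1)
  P={0,2}:  v_{0} + v_{2} = v_{5} — sig = (2; 1)
  P={1,6}:  v_{1} + v_{6} = v_{4} — sig = (2; 1)
  P={2,3}:  v_{2} + v_{3} = v_{4} — sig = (2; 1)
  P={2,4}:  v_{2} + v_{4} = v_{1} — sig = (2; 1)
  P={4,5}:  v_{4} + v_{5} = v_{6} — sig = (2; 1)
  P={4,6}:  v_{4} + v_{6} = v_{3} — sig = (2; 1)
  P={5,6}:  v_{5} + v_{6} = v_{0} — sig = (2; 1)
  P={0,4}:  v_{0} + v_{4} = 2·v_{6} — sig = (2; 2)
  P={1,3}:  v_{1} + v_{3} = 2·v_{4} — sig = (2; 2)
  P={3,5}:  v_{3} + v_{5} = 2·v_{6} — sig = (2; 2)
  P={0,3}:  v_{0} + v_{3} = 3·v_{6} — sig = (2; 3)

Signatures (|P|; sorted positive RHS coefficients), sorted:
    (2; —)
    (2; —)
    (2; 1)
    (2; 1)
    (2; 1)
    (2; 1)
    (2; 1)
    (2; 1)
    (2; 1)
    (2; 1)
    (2; 2)
    (2; 2)
    (2; 2)
    (2; 3)


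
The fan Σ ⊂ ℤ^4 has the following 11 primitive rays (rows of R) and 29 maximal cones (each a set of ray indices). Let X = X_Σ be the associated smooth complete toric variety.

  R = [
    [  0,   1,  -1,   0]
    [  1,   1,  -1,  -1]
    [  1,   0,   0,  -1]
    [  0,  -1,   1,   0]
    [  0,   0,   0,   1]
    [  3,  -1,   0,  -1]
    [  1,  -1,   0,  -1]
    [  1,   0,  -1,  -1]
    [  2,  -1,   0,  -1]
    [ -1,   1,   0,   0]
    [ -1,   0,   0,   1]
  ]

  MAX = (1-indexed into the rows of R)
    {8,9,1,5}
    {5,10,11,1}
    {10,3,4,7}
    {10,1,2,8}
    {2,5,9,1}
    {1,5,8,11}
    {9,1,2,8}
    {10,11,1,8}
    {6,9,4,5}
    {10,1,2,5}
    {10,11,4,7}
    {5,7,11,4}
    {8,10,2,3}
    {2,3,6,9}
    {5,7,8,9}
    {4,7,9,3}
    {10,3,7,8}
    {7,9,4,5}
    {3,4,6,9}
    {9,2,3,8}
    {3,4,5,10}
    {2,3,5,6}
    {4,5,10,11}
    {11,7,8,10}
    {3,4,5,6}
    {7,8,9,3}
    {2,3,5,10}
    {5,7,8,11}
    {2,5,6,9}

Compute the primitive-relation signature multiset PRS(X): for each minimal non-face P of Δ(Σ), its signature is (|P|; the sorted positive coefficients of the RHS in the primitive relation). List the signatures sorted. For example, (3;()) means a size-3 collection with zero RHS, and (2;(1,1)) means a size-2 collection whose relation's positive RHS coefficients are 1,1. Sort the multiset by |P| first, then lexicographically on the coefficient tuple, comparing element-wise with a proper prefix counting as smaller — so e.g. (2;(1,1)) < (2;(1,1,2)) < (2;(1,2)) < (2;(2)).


Δ(Σ) — 11 vertices, 21 min non-faces:

  P={1,4}:  v_{1} + v_{4} = 0  so sig = (2;())
  P={3,11}:  v_{3} + v_{11} = 0  so sig = (2;())
  P={1,3}:  v_{1} + v_{3} = v_{2}  so sig = (2;(1))
  P={1,7}:  v_{1} + v_{7} = v_{8}  so sig = (2;(1))
  P={2,4}:  v_{2} + v_{4} = v_{3}  so sig = (2;(1))
  P={2,11}:  v_{2} + v_{11} = v_{1}  so sig = (2;(1))
  P={4,8}:  v_{4} + v_{8} = v_{7}  so sig = (2;(1))
  P={9,10}:  v_{9} + v_{10} = v_{3}  so sig = (2;(1))
  P={2,7}:  v_{2} + v_{7} = v_{3} + v_{8}  so sig = (2;(1,1))
  P={6,11}:  v_{6} + v_{11} = v_{5} + v_{9}  so sig = (2;(1,1))
  P={9,11}:  v_{9} + v_{11} = v_{5} + v_{7}  so sig = (2;(1,1))
  P={1,6}:  v_{1} + v_{6} = v_{2} + v_{5} + v_{9}  so sig = (2;(1,1,1))
  P={6,8}:  v_{6} + v_{8} = v_{1} + 2·v_{9}  so sig = (2;(1,2))
  P={6,10}:  v_{6} + v_{10} = 2·v_{3} + v_{5}  so sig = (2;(1,2))
  P={6,7}:  v_{6} + v_{7} = 2·v_{9}  so sig = (2;(2))
  P={5,7,10}:  v_{5} + v_{7} + v_{10} = 0  so sig = (3;())
  P={3,5,7}:  v_{3} + v_{5} + v_{7} = v_{9}  so sig = (3;(1))
  P={3,5,9}:  v_{3} + v_{5} + v_{9} = v_{6}  so sig = (3;(1))
  P={5,8,10}:  v_{5} + v_{8} + v_{10} = v_{1}  so sig = (3;(1))
  P={3,5,8}:  v_{3} + v_{5} + v_{8} = v_{1} + v_{9}  so sig = (3;(1,1))
  P={2,5,8}:  v_{2} + v_{5} + v_{8} = 2·v_{1} + v_{9}  so sig = (3;(1,2))

Hence PRS(X_Σ) =
    (2;())
    (2;())
    (2;(1))
    (2;(1))
    (2;(1))
    (2;(1))
    (2;(1))
    (2;(1))
    (2;(1,1))
    (2;(1,1))
    (2;(1,1))
    (2;(1,1,1))
    (2;(1,2))
    (2;(1,2))
    (2;(2))
    (3;())
    (3;(1))
    (3;(1))
    (3;(1))
    (3;(1,1))
    (3;(1,2))


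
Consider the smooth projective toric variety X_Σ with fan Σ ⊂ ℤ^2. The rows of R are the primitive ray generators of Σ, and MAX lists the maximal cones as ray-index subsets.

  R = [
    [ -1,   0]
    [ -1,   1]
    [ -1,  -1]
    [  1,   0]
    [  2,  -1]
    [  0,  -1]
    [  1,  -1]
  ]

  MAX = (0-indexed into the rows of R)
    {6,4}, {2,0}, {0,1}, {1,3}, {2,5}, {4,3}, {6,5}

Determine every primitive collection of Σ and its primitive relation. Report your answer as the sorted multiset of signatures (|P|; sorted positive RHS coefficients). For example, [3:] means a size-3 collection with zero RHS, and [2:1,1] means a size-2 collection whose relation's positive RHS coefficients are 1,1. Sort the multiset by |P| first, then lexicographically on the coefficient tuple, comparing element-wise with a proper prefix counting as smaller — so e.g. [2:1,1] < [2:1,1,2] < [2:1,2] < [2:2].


Δ(Σ) — 7 vertices, 14 min non-faces:

  P = {0,3}:  v_{0} + v_{3} = 0  ⟹  sig = [2:]
  P = {1,6}:  v_{1} + v_{6} = 0  ⟹  sig = [2:]
  P = {0,4}:  v_{0} + v_{4} = v_{6}  ⟹  sig = [2:1]
  P = {0,5}:  v_{0} + v_{5} = v_{2}  ⟹  sig = [2:1]
  P = {0,6}:  v_{0} + v_{6} = v_{5}  ⟹  sig = [2:1]
  P = {1,4}:  v_{1} + v_{4} = v_{3}  ⟹  sig = [2:1]
  P = {1,5}:  v_{1} + v_{5} = v_{0}  ⟹  sig = [2:1]
  P = {2,3}:  v_{2} + v_{3} = v_{5}  ⟹  sig = [2:1]
  P = {3,5}:  v_{3} + v_{5} = v_{6}  ⟹  sig = [2:1]
  P = {3,6}:  v_{3} + v_{6} = v_{4}  ⟹  sig = [2:1]
  P = {2,4}:  v_{2} + v_{4} = v_{5} + v_{6}  ⟹  sig = [2:1,1]
  P = {1,2}:  v_{1} + v_{2} = 2·v_{0}  ⟹  sig = [2:2]
  P = {2,6}:  v_{2} + v_{6} = 2·v_{5}  ⟹  sig = [2:2]
  P = {4,5}:  v_{4} + v_{5} = 2·v_{6}  ⟹  sig = [2:2]

Signatures (|P|; sorted positive RHS coefficients), sorted:
    |P|=2: 14 collections, coeffs (), (), (1), (1), (1), (1), (1), (1), (1), (1), (1,1), (2), (2), (2)


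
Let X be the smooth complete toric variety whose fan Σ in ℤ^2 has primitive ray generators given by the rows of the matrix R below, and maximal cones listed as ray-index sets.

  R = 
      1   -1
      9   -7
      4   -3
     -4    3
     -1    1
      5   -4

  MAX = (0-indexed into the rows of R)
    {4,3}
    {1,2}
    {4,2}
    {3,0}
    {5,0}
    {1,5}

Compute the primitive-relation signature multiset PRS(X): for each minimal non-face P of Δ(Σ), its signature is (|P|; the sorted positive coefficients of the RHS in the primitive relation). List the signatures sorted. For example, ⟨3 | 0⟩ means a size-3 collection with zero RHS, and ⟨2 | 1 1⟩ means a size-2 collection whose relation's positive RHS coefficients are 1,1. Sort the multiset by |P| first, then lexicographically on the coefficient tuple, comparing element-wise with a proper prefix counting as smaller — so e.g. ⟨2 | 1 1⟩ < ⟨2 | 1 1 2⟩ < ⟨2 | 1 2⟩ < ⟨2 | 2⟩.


The 9 primitive collections of Σ (r=6, n=2):

  • {0,4}:  v_{0} + v_{4} = 0  so sig = ⟨2 | 0⟩
  • {2,3}:  v_{2} + v_{3} = 0  so sig = ⟨2 | 0⟩
  • {0,2}:  v_{0} + v_{2} = v_{5}  so sig = ⟨2 | 1⟩
  • {1,3}:  v_{1} + v_{3} = v_{5}  so sig = ⟨2 | 1⟩
  • {2,5}:  v_{2} + v_{5} = v_{1}  so sig = ⟨2 | 1⟩
  • {3,5}:  v_{3} + v_{5} = v_{0}  so sig = ⟨2 | 1⟩
  • {4,5}:  v_{4} + v_{5} = v_{2}  so sig = ⟨2 | 1⟩
  • {0,1}:  v_{0} + v_{1} = 2·v_{5}  so sig = ⟨2 | 2⟩
  • {1,4}:  v_{1} + v_{4} = 2·v_{2}  so sig = ⟨2 | 2⟩

Signatures (|P|; sorted positive RHS coefficients), sorted:
{ ⟨2 | 0⟩ ×2,  ⟨2 | 1⟩ ×5,  ⟨2 | 2⟩ ×2 }


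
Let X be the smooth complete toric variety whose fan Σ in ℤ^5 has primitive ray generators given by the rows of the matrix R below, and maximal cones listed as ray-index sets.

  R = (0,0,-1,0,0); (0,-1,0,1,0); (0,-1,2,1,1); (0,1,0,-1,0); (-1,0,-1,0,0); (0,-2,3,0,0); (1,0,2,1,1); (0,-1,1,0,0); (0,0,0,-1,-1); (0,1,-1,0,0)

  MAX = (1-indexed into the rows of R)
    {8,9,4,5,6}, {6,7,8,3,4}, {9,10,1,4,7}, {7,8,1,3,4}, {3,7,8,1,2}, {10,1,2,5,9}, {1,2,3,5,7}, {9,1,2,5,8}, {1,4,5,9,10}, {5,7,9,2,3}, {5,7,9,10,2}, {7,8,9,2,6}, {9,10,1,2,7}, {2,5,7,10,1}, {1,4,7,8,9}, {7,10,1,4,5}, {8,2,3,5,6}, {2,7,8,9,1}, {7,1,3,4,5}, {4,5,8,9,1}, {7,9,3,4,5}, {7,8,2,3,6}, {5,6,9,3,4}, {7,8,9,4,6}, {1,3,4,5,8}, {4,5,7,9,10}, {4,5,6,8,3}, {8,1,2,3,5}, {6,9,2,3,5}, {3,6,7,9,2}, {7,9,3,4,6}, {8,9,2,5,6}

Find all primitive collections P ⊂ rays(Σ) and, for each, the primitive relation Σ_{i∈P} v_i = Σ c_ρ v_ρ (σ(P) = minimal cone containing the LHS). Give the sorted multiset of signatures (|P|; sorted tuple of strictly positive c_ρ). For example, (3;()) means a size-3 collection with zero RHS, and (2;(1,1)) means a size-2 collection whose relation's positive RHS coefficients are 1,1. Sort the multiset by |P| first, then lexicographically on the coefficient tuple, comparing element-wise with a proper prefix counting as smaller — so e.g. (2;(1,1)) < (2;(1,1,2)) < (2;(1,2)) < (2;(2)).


Δ(Σ) — 10 vertices, 10 min non-faces:

  • {2,4}:  v_{2} + v_{4} = 0 — sig = (2;())
  • {8,10}:  v_{8} + v_{10} = 0 — sig = (2;())
  • {3,10}:  v_{3} + v_{10} = v_{5} + v_{7} — sig = (2;(1,1))
  • {6,10}:  v_{6} + v_{10} = v_{3} + v_{9} — sig = (2;(1,1))
  • {1,6}:  v_{1} + v_{6} = 2·v_{8} — sig = (2;(2))
  • {1,3,9}:  v_{1} + v_{3} + v_{9} = v_{8} — sig = (3;(1))
  • {3,8,9}:  v_{3} + v_{8} + v_{9} = v_{6} — sig = (3;(1))
  • {5,7,8}:  v_{5} + v_{7} + v_{8} = v_{3} — sig = (3;(1))
  • {5,6,7}:  v_{5} + v_{6} + v_{7} = 2·v_{3} + v_{9} — sig = (3;(1,2))
  • {1,5,7,9}:  v_{1} + v_{5} + v_{7} + v_{9} = 0 — sig = (4;())

Hence PRS(X_Σ) =
    |P|=2: 5 collections, coeffs (), (), (1,1), (1,1), (2)
    |P|=3: 4 collections, coeffs (1), (1), (1), (1,2)
    |P|=4: 1 collection, coeffs ()


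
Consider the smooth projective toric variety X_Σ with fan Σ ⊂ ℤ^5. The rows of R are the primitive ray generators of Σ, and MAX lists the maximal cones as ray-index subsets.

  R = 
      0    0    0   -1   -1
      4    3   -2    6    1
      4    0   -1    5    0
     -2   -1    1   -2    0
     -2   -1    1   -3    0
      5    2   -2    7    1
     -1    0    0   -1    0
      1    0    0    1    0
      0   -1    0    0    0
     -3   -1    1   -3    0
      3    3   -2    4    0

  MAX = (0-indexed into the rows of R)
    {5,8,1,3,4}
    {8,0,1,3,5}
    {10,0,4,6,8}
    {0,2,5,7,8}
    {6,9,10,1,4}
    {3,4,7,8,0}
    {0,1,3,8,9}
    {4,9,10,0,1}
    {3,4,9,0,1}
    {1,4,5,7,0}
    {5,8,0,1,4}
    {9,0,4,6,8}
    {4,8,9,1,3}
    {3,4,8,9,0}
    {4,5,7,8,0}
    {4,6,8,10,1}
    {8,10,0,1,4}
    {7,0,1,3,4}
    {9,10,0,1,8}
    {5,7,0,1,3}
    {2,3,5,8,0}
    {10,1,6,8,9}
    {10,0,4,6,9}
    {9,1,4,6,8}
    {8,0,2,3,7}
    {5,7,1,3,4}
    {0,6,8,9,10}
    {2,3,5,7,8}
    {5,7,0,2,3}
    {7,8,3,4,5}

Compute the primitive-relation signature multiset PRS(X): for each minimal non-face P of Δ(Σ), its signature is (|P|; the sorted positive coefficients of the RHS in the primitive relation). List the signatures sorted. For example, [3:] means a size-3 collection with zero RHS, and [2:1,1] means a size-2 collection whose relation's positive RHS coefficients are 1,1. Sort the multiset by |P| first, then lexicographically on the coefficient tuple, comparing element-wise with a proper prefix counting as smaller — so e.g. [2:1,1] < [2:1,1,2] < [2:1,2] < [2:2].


Minimal non-faces — 20 found among 11 rays, 30 max cones:

  P={6,7}:  v_{6} + v_{7} = 0 ; sig = [2:]
  P={3,6}:  v_{3} + v_{6} = v_{9} ; sig = [2:1]
  P={7,9}:  v_{7} + v_{9} = v_{3} ; sig = [2:1]
  P={5,6}:  v_{5} + v_{6} = v_{1} + v_{8} ; sig = [2:1,1]
  P={7,10}:  v_{7} + v_{10} = v_{0} + v_{1} ; sig = [2:1,1]
  P={3,10}:  v_{3} + v_{10} = v_{0} + v_{1} + v_{9} ; sig = [2:1,1,1]
  P={5,9}:  v_{5} + v_{9} = v_{1} + v_{3} + v_{8} ; sig = [2:1,1,1]
  P={2,6}:  v_{2} + v_{6} = v_{0} + v_{3} + v_{5} + v_{8} ; sig = [2:1,1,1,1]
  P={2,10}:  v_{2} + v_{10} = 2·v_{0} + v_{1} + v_{3} + v_{5} + v_{8} ; sig = [2:1,1,1,1,2]
  P={2,9}:  v_{2} + v_{9} = v_{0} + 2·v_{3} + v_{5} + v_{8} ; sig = [2:1,1,1,2]
  P={1,2}:  v_{1} + v_{2} = v_{0} + v_{3} + 2·v_{5} ; sig = [2:1,1,2]
  P={5,10}:  v_{5} + v_{10} = v_{0} + 2·v_{1} + v_{8} ; sig = [2:1,1,2]
  P={2,4}:  v_{2} + v_{4} = 2·v_{7} + v_{8} ; sig = [2:1,2]
  P={0,1,6}:  v_{0} + v_{1} + v_{6} = v_{10} ; sig = [3:1]
  P={1,7,8}:  v_{1} + v_{7} + v_{8} = v_{5} ; sig = [3:1]
  P={0,3,4,5}:  v_{0} + v_{3} + v_{4} + v_{5} = v_{7} ; sig = [4:1]
  P={4,8,9,10}:  v_{4} + v_{8} + v_{9} + v_{10} = 2·v_{6} ; sig = [4:2]
  P={0,1,3,4,8}:  v_{0} + v_{1} + v_{3} + v_{4} + v_{8} = 0 ; sig = [5:]
  P={0,1,4,8,9}:  v_{0} + v_{1} + v_{4} + v_{8} + v_{9} = v_{6} ; sig = [5:1]
  P={0,3,5,7,8}:  v_{0} + v_{3} + v_{5} + v_{7} + v_{8} = v_{2} ; sig = [5:1]

so the primitive-relation signature multiset is
    [2:]
    [2:1]
    [2:1]
    [2:1,1]
    [2:1,1]
    [2:1,1,1]
    [2:1,1,1]
    [2:1,1,1,1]
    [2:1,1,1,1,2]
    [2:1,1,1,2]
    [2:1,1,2]
    [2:1,1,2]
    [2:1,2]
    [3:1]
    [3:1]
    [4:1]
    [4:2]
    [5:]
    [5:1]
    [5:1]


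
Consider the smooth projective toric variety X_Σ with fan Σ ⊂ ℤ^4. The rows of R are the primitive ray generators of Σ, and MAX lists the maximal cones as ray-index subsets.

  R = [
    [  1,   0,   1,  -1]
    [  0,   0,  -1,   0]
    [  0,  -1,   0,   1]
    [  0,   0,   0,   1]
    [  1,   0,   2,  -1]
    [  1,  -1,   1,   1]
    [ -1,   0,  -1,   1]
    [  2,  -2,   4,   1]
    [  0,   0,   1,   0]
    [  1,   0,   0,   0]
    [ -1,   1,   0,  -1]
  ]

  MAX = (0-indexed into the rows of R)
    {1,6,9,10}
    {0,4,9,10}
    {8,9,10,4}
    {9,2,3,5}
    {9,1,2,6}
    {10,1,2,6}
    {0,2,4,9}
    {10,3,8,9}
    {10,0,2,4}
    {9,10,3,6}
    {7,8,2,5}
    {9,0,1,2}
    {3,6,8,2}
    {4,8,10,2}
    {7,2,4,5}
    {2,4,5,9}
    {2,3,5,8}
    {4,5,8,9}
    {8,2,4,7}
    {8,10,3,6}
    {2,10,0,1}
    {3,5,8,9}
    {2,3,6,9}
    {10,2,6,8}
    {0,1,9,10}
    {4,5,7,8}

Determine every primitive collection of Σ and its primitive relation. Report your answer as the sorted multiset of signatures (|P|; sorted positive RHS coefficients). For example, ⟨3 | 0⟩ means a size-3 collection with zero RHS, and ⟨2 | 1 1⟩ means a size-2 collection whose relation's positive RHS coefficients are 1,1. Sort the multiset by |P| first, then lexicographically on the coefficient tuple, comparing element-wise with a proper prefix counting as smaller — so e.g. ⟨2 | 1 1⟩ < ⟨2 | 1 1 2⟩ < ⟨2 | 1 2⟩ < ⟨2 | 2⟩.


23 collections generate NE(X_Σ); each relation:

  P = {0,6}:  v_{0} + v_{6} = 0 ; sig = ⟨2 | 0⟩
  P = {1,8}:  v_{1} + v_{8} = 0 ; sig = ⟨2 | 0⟩
  P = {0,8}:  v_{0} + v_{8} = v_{4} ; sig = ⟨2 | 1⟩
  P = {1,4}:  v_{1} + v_{4} = v_{0} ; sig = ⟨2 | 1⟩
  P = {4,6}:  v_{4} + v_{6} = v_{8} ; sig = ⟨2 | 1⟩
  P = {5,10}:  v_{5} + v_{10} = v_{8} ; sig = ⟨2 | 1⟩
  P = {0,3}:  v_{0} + v_{3} = v_{8} + v_{9} ; sig = ⟨2 | 1 1⟩
  P = {1,3}:  v_{1} + v_{3} = v_{6} + v_{9} ; sig = ⟨2 | 1 1⟩
  P = {1,5}:  v_{1} + v_{5} = v_{2} + v_{9} ; sig = ⟨2 | 1 1⟩
  P = {5,6}:  v_{5} + v_{6} = v_{2} + v_{3} ; sig = ⟨2 | 1 1⟩
  P = {0,5}:  v_{0} + v_{5} = v_{2} + v_{4} + v_{9} ; sig = ⟨2 | 1 1 1⟩
  P = {1,7}:  v_{1} + v_{7} = v_{2} + v_{4} + v_{5} ; sig = ⟨2 | 1 1 1⟩
  P = {0,7}:  v_{0} + v_{7} = v_{2} + 2·v_{4} + v_{5} ; sig = ⟨2 | 1 1 2⟩
  P = {6,7}:  v_{6} + v_{7} = v_{2} + v_{5} + 2·v_{8} ; sig = ⟨2 | 1 1 2⟩
  P = {7,10}:  v_{7} + v_{10} = v_{2} + v_{4} + 2·v_{8} ; sig = ⟨2 | 1 1 2⟩
  P = {3,4}:  v_{3} + v_{4} = 2·v_{8} + v_{9} ; sig = ⟨2 | 1 2⟩
  P = {7,9}:  v_{7} + v_{9} = v_{4} + 2·v_{5} ; sig = ⟨2 | 1 2⟩
  P = {3,7}:  v_{3} + v_{7} = 2·v_{5} + 2·v_{8} ; sig = ⟨2 | 2 2⟩
  P = {2,9,10}:  v_{2} + v_{9} + v_{10} = 0 ; sig = ⟨3 | 0⟩
  P = {2,8,9}:  v_{2} + v_{8} + v_{9} = v_{5} ; sig = ⟨3 | 1⟩
  P = {6,8,9}:  v_{6} + v_{8} + v_{9} = v_{3} ; sig = ⟨3 | 1⟩
  P = {2,3,10}:  v_{2} + v_{3} + v_{10} = v_{6} + v_{8} ; sig = ⟨3 | 1 1⟩
  P = {2,4,5,8}:  v_{2} + v_{4} + v_{5} + v_{8} = v_{7} ; sig = ⟨4 | 1⟩

so the primitive-relation signature multiset is
    |P|=2: 18 collections, coeffs (), (), (1), (1), (1), (1), (1,1), (1,1), (1,1), (1,1), (1,1,1), (1,1,1), (1,1,2), (1,1,2), (1,1,2), (1,2), (1,2), (2,2)
    |P|=3: 4 collections, coeffs (), (1), (1), (1,1)
    |P|=4: 1 collection, coeffs (1)


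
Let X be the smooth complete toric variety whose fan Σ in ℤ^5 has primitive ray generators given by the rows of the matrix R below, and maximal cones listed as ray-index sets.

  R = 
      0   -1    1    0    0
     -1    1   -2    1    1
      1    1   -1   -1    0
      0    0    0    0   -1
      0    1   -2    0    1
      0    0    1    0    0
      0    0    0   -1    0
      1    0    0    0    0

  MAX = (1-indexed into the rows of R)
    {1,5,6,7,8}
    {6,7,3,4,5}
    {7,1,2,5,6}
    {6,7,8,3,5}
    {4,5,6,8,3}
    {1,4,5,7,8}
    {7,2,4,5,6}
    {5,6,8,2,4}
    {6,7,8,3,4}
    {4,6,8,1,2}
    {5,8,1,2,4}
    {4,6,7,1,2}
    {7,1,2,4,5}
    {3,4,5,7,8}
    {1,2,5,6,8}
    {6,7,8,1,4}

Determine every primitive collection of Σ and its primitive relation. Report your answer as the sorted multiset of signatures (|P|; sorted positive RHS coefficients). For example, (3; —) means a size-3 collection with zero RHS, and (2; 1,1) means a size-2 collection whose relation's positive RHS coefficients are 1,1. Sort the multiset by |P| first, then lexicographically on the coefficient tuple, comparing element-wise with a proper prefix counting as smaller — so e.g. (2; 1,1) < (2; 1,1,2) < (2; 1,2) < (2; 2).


|primitive collections| = 5. Relations:

  • {1,3}:  v_{1} + v_{3} = v_{7} + v_{8}  ⇒ sig = (2; 1,1)
  • {2,3}:  v_{2} + v_{3} = v_{4} + 2·v_{5} + v_{6}  ⇒ sig = (2; 1,1,2)
  • {2,7,8}:  v_{2} + v_{7} + v_{8} = v_{5}  ⇒ sig = (3; 1)
  • {1,4,5,6}:  v_{1} + v_{4} + v_{5} + v_{6} = 0  ⇒ sig = (4; —)
  • {4,5,6,7,8}:  v_{4} + v_{5} + v_{6} + v_{7} + v_{8} = v_{3}  ⇒ sig = (5; 1)

so the primitive-relation signature multiset is
    |P|=2: 2 collections, coeffs (1,1), (1,1,2)
    |P|=3: 1 collection, coeffs (1)
    |P|=4: 1 collection, coeffs ()
    |P|=5: 1 collection, coeffs (1)
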